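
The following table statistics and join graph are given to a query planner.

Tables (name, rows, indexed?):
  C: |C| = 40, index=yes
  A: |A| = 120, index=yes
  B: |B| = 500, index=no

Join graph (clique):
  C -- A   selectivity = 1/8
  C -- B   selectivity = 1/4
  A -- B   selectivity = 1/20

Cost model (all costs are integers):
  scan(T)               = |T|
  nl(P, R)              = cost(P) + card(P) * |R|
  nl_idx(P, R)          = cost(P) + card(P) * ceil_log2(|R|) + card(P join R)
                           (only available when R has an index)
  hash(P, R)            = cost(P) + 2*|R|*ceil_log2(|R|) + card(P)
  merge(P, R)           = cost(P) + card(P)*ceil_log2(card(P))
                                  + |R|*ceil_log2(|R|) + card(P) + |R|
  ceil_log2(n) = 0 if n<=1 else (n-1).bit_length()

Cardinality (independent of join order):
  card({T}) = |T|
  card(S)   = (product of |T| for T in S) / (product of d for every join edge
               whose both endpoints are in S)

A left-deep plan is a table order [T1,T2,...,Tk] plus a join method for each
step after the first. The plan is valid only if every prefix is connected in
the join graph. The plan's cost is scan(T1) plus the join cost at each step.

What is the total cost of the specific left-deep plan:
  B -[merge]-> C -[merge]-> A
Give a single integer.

step 1: scan B: cost=500, card=500
step 2: join C via merge
    card(P join C) = 500*40/(4) = 5000
    cost = 500 + 500*9 + 40*6 + 500 + 40 = 5780
step 3: join A via merge
    card(P join A) = 5000*120/(8*20) = 3750
    cost = 5780 + 5000*13 + 120*7 + 5000 + 120 = 76740

76740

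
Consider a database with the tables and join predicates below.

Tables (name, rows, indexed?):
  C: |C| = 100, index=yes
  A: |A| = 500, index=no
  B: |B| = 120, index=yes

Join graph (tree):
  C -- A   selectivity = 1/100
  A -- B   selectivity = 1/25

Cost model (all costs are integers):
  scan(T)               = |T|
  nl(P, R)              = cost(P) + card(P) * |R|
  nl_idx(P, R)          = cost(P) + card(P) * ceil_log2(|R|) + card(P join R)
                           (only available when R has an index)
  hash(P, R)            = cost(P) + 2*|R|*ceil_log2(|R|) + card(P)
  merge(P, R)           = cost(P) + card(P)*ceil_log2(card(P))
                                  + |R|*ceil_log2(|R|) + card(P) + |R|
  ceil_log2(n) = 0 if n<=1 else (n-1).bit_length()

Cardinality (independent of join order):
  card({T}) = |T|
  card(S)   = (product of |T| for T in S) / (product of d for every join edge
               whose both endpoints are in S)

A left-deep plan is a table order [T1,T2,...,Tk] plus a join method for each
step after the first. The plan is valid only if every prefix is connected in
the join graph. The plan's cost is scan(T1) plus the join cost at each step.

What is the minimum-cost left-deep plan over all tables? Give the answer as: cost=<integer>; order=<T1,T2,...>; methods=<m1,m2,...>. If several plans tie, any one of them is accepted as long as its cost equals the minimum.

Selinger DP (subsets sized 1..n):
  {C}: scan cost=100, card=100
  {A}: scan cost=500, card=500
  {B}: scan cost=120, card=120
  {AC}: card=500; try (C,hash)→2400, (C,nl_idx)→4500, (A,merge)→5900, (C,merge)→6300, (A,hash)→9200, (A,nl)→50100 …(+1); best=2400 via (C,hash)
  {AB}: card=2400; try (B,hash)→2680, (A,merge)→6080, (B,nl_idx)→6400, (B,merge)→6460, (A,hash)→9240, (A,nl)→60120 …(+1); best=2680 via (B,hash)
  {ABC}: card=2400; try (B,hash)→4580, (C,hash)→6480, (B,nl_idx)→8300, (B,merge)→8360, (C,nl_idx)→21880, (C,merge)→34680 …(+2); best=4580 via (B,hash)

cost=4580; order=A,C,B; methods=hash,hash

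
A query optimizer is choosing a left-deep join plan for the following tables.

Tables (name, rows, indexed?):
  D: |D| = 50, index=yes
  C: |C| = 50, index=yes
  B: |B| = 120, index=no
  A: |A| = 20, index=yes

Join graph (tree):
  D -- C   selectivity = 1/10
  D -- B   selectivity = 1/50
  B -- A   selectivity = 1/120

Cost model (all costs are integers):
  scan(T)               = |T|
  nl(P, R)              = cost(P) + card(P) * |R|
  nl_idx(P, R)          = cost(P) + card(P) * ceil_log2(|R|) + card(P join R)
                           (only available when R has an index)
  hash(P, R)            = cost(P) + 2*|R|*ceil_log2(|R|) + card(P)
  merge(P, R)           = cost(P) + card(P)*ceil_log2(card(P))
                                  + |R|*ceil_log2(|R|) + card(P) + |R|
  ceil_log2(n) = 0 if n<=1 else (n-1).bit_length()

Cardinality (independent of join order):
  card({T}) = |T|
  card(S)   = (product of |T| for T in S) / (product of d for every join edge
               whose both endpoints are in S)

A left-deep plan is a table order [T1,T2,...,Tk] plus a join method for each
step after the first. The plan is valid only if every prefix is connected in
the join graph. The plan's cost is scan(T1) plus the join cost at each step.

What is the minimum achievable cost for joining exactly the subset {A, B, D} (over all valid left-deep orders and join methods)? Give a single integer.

580

Selinger DP over subsets of {A,B,D}:
  {D}: scan cost=50, card=50
  {B}: scan cost=120, card=120
  {A}: scan cost=20, card=20
  {BD}: card=120; try (D,hash)→840, (D,nl_idx)→960, (B,merge)→1360, (D,merge)→1430, (B,hash)→1780, (B,nl)→6050 …(+1); best=840 via (D,hash)
  {AB}: card=20; try (A,hash)→440, (A,nl_idx)→740, (B,merge)→1100, (A,merge)→1200, (B,hash)→1720, (B,nl)→2420 …(+1); best=440 via (A,hash)
  {ABD}: card=20; try (D,nl_idx)→580, (D,merge)→910, (D,hash)→1060, (A,hash)→1160, (D,nl)→1440, (A,nl_idx)→1460 …(+2); best=580 via (D,nl_idx)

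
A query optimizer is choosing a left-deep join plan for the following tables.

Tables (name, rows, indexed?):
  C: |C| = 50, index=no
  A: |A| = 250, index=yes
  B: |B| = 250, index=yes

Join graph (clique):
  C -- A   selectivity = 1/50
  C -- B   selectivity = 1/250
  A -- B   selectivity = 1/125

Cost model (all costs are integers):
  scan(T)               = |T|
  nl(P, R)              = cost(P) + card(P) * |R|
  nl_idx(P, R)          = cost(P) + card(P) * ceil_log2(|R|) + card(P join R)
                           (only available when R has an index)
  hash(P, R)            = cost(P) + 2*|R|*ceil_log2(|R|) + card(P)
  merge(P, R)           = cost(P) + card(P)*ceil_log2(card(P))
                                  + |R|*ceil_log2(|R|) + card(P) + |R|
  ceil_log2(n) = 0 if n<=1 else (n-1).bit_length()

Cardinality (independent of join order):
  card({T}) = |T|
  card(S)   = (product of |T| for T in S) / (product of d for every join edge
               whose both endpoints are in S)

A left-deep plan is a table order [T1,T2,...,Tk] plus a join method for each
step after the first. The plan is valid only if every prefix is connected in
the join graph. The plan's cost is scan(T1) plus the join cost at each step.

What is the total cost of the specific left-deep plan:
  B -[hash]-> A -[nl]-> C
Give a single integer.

29500

step 1: scan B: cost=250, card=250
step 2: join A via hash
    card(P join A) = 250*250/(125) = 500
    cost = 250 + 2*250*8 + 250 = 4500
step 3: join C via nl
    card(P join C) = 500*50/(50*250) = 2
    cost = 4500 + 500*50 = 29500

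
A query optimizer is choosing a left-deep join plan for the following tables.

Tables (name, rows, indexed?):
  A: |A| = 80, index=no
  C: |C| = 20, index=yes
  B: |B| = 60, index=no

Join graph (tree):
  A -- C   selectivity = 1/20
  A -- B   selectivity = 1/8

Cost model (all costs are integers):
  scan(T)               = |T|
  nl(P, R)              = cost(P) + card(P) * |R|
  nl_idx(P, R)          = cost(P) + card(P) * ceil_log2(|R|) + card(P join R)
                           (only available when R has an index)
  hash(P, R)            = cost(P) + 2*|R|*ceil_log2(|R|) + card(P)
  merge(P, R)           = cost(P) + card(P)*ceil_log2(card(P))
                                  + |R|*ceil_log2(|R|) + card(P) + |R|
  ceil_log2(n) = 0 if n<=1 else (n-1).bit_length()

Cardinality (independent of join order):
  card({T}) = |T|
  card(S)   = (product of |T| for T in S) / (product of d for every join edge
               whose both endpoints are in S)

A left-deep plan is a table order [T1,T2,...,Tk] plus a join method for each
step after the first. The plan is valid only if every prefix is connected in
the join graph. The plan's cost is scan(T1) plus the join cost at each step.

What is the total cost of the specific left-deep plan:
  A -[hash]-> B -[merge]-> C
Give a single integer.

step 1: scan A: cost=80, card=80
step 2: join B via hash
    card(P join B) = 80*60/(8) = 600
    cost = 80 + 2*60*6 + 80 = 880
step 3: join C via merge
    card(P join C) = 600*20/(20) = 600
    cost = 880 + 600*10 + 20*5 + 600 + 20 = 7600

7600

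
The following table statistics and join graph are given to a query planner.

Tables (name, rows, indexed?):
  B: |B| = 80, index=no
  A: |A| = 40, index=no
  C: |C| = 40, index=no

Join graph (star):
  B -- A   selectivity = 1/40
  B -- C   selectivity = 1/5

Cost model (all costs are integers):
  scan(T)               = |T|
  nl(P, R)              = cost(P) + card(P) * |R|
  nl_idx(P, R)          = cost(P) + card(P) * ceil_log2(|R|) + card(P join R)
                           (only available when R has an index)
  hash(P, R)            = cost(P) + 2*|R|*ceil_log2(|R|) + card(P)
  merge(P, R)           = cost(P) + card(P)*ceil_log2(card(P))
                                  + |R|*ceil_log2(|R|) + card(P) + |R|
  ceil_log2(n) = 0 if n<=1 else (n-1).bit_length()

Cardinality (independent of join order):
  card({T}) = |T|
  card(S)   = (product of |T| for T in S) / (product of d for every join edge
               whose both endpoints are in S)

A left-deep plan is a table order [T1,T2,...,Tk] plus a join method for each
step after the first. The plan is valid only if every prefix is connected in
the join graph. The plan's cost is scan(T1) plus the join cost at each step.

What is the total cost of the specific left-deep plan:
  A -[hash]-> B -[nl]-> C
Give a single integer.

step 1: scan A: cost=40, card=40
step 2: join B via hash
    card(P join B) = 40*80/(40) = 80
    cost = 40 + 2*80*7 + 40 = 1200
step 3: join C via nl
    card(P join C) = 80*40/(5) = 640
    cost = 1200 + 80*40 = 4400

4400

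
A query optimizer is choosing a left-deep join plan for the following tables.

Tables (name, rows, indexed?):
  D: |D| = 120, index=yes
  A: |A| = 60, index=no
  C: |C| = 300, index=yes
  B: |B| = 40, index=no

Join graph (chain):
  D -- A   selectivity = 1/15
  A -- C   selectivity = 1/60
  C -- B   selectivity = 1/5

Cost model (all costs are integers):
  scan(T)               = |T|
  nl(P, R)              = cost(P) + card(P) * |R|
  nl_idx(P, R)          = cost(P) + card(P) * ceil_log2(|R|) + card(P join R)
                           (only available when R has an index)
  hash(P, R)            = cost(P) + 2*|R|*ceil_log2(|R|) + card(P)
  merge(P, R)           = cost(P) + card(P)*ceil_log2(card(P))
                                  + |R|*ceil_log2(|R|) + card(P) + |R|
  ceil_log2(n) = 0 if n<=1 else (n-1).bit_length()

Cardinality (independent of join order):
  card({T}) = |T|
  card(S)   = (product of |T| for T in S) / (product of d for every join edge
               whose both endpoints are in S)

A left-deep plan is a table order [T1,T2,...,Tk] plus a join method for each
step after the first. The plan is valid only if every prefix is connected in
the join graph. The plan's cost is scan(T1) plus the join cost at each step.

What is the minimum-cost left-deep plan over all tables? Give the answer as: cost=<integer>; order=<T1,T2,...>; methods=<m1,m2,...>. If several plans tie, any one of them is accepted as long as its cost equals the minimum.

cost=5760; order=A,C,B,D; methods=nl_idx,hash,hash

Selinger DP (subsets sized 1..n):
  {D}: scan cost=120, card=120
  {A}: scan cost=60, card=60
  {C}: scan cost=300, card=300
  {B}: scan cost=40, card=40
  {AD}: card=480; try (D,nl_idx)→960, (A,hash)→960, (D,merge)→1440, (A,merge)→1500, (D,hash)→1800, (D,nl)→7260 …(+1); best=960 via (D,nl_idx)
  {AC}: card=300; try (C,nl_idx)→900, (A,hash)→1320, (C,merge)→3480, (A,merge)→3720, (C,hash)→5520, (C,nl)→18060 …(+1); best=900 via (C,nl_idx)
  {BC}: card=2400; try (B,hash)→1080, (C,nl_idx)→2800, (C,merge)→3320, (B,merge)→3580, (C,hash)→5480, (C,nl)→12040 …(+1); best=1080 via (B,hash)
  {ACD}: card=2400; try (D,hash)→2880, (D,merge)→4860, (D,nl_idx)→5400, (C,hash)→6840, (C,nl_idx)→7680, (C,merge)→8760 …(+2); best=2880 via (D,hash)
  {ABC}: card=2400; try (B,hash)→1680, (B,merge)→4180, (A,hash)→4200, (B,nl)→12900, (A,merge)→32700, (A,nl)→145080; best=1680 via (B,hash)
  {ABCD}: card=19200; try (D,hash)→5760, (B,hash)→5760, (D,merge)→33840, (B,merge)→34360, (D,nl_idx)→37680, (B,nl)→98880 …(+1); best=5760 via (D,hash)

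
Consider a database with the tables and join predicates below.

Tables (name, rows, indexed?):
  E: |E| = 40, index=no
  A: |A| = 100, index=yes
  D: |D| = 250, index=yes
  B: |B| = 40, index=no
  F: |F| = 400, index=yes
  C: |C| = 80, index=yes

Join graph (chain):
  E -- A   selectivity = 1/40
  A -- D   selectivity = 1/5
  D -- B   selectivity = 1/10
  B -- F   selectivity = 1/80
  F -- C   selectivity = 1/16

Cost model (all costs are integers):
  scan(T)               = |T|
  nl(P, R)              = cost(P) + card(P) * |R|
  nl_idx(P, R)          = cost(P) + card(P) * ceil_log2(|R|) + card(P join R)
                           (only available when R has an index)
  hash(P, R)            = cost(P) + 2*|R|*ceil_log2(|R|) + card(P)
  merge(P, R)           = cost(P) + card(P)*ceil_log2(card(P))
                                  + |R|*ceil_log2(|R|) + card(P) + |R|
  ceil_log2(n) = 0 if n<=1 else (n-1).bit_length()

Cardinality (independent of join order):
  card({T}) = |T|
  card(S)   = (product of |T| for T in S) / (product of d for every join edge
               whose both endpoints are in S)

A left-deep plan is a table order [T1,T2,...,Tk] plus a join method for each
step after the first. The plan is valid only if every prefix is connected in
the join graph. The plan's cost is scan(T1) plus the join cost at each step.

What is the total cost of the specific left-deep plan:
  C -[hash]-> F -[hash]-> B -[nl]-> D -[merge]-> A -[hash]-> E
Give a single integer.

1161120

step 1: scan C: cost=80, card=80
step 2: join F via hash
    card(P join F) = 80*400/(16) = 2000
    cost = 80 + 2*400*9 + 80 = 7360
step 3: join B via hash
    card(P join B) = 2000*40/(80) = 1000
    cost = 7360 + 2*40*6 + 2000 = 9840
step 4: join D via nl
    card(P join D) = 1000*250/(10) = 25000
    cost = 9840 + 1000*250 = 259840
step 5: join A via merge
    card(P join A) = 25000*100/(5) = 500000
    cost = 259840 + 25000*15 + 100*7 + 25000 + 100 = 660640
step 6: join E via hash
    card(P join E) = 500000*40/(40) = 500000
    cost = 660640 + 2*40*6 + 500000 = 1161120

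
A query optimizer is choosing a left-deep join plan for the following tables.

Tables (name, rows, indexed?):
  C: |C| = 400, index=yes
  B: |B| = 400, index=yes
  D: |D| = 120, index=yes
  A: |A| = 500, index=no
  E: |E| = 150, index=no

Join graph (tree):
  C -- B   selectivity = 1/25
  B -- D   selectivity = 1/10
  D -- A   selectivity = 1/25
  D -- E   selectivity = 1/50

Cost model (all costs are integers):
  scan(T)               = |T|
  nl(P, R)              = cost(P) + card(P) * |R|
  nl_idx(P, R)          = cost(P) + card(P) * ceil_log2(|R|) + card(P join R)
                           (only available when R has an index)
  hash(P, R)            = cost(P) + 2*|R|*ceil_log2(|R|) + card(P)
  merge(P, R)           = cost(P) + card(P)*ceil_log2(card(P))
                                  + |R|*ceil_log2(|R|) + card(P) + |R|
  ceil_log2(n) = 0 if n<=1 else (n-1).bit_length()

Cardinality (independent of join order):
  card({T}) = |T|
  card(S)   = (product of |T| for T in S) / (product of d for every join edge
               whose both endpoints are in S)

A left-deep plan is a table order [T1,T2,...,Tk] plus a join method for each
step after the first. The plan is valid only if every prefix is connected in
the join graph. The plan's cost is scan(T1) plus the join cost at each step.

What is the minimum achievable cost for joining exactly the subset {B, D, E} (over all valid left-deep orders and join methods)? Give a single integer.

Selinger DP over subsets of {B,D,E}:
  {B}: scan cost=400, card=400
  {D}: scan cost=120, card=120
  {E}: scan cost=150, card=150
  {BD}: card=4800; try (D,hash)→2480, (B,merge)→5080, (D,merge)→5360, (B,nl_idx)→6000, (B,hash)→7440, (D,nl_idx)→8000 …(+2); best=2480 via (D,hash)
  {DE}: card=360; try (D,nl_idx)→1560, (D,hash)→1980, (E,merge)→2430, (D,merge)→2460, (E,hash)→2640, (E,nl)→18120 …(+1); best=1560 via (D,nl_idx)
  {BDE}: card=14400; try (B,hash)→9120, (B,merge)→9160, (E,hash)→9680, (B,nl_idx)→19200, (E,merge)→71030, (B,nl)→145560 …(+1); best=9120 via (B,hash)

9120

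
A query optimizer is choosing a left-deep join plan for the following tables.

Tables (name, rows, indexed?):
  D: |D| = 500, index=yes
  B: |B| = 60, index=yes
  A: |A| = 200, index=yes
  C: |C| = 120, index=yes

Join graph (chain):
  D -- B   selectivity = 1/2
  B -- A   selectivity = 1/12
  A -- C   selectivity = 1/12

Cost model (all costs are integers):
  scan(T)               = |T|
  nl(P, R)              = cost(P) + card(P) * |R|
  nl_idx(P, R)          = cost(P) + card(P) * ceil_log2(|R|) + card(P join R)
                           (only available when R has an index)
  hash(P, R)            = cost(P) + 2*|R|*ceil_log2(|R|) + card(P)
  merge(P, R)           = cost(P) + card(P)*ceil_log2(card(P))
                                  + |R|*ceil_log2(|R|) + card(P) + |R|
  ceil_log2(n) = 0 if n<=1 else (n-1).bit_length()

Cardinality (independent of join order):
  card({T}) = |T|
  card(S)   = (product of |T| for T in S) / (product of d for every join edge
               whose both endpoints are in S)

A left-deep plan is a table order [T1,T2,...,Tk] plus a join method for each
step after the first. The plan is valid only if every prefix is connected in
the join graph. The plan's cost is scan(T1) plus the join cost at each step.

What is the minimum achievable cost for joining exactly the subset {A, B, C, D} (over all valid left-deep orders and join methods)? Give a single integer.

22800

Selinger DP over subsets of {A,B,C,D}:
  {D}: scan cost=500, card=500
  {B}: scan cost=60, card=60
  {A}: scan cost=200, card=200
  {C}: scan cost=120, card=120
  {BD}: card=15000; try (B,hash)→1720, (D,merge)→5480, (B,merge)→5920, (D,hash)→9120, (D,nl_idx)→15600, (B,nl_idx)→18500 …(+2); best=1720 via (B,hash)
  {AB}: card=1000; try (B,hash)→1120, (A,nl_idx)→1540, (A,merge)→2280, (B,nl_idx)→2400, (B,merge)→2420, (A,hash)→3320 …(+2); best=1120 via (B,hash)
  {AC}: card=2000; try (C,hash)→2080, (A,merge)→2880, (C,merge)→2960, (A,nl_idx)→3080, (A,hash)→3440, (C,nl_idx)→3600 …(+2); best=2080 via (C,hash)
  {ABD}: card=250000; try (D,hash)→11120, (D,merge)→17120, (A,hash)→19920, (A,merge)→228520, (D,nl_idx)→260120, (A,nl_idx)→371720 …(+2); best=11120 via (D,hash)
  {ABC}: card=10000; try (C,hash)→3800, (B,hash)→4800, (C,merge)→13080, (C,nl_idx)→18120, (B,nl_idx)→24080, (B,merge)→26500 …(+2); best=3800 via (C,hash)
  {ABCD}: card=2500000; try (D,hash)→22800, (D,merge)→158800, (C,hash)→262800, (D,nl_idx)→2593800, (C,nl_idx)→4261120, (C,merge)→4762080 …(+2); best=22800 via (D,hash)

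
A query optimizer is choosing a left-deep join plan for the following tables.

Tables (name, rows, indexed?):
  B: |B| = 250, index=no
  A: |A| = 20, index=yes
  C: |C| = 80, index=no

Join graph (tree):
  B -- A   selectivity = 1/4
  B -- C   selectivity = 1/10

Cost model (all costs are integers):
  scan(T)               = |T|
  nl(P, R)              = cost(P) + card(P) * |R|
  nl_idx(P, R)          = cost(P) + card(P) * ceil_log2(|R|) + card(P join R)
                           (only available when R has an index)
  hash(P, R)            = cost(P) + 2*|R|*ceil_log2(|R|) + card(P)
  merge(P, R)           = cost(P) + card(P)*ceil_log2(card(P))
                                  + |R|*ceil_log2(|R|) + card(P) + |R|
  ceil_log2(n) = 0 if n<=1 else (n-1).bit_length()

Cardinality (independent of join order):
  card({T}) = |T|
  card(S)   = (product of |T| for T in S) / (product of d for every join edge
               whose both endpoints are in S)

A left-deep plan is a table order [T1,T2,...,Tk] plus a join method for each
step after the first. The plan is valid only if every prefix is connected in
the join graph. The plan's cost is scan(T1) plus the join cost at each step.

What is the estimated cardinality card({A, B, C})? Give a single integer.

10000

Tables in S: A(20), B(250), C(80)
Edges inside S: B-A(d=4), B-C(d=10)
numerator = 20 * 250 * 80 = 400000
denominator = 4 * 10 = 40
card(S) = 400000 / 40 = 10000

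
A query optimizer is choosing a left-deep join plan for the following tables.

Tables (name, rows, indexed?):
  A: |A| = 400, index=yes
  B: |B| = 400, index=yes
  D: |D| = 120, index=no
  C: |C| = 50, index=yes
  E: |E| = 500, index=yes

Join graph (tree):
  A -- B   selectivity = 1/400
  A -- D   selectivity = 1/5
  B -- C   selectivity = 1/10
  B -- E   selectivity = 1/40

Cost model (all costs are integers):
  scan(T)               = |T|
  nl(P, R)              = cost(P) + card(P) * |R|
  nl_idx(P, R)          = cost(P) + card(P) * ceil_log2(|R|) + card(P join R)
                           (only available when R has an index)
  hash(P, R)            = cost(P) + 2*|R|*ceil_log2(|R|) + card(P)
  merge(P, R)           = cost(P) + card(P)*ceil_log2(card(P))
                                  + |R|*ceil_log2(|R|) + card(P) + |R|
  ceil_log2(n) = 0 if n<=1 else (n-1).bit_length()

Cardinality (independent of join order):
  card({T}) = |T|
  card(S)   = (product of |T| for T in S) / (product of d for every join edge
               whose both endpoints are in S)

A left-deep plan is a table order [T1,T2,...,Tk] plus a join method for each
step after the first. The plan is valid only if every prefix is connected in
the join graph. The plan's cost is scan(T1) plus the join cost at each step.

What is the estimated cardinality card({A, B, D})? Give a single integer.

9600

Tables in S: A(400), B(400), D(120)
Edges inside S: A-B(d=400), A-D(d=5)
numerator = 400 * 400 * 120 = 19200000
denominator = 400 * 5 = 2000
card(S) = 19200000 / 2000 = 9600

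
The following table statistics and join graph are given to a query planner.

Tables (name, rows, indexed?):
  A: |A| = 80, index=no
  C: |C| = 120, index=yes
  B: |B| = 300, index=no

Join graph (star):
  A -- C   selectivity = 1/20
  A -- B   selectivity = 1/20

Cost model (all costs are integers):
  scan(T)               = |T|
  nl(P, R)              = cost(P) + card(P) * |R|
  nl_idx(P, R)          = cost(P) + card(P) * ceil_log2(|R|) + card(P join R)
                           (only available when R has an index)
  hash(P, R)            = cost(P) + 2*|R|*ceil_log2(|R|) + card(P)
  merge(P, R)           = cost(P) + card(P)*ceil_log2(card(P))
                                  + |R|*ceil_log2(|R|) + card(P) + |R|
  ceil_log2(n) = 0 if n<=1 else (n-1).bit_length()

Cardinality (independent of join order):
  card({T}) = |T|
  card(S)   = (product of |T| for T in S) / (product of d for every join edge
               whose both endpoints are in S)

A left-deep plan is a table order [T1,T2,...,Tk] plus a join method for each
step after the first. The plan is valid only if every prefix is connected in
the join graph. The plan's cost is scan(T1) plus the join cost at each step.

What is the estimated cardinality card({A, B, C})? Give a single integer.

7200

Tables in S: A(80), B(300), C(120)
Edges inside S: A-C(d=20), A-B(d=20)
numerator = 80 * 300 * 120 = 2880000
denominator = 20 * 20 = 400
card(S) = 2880000 / 400 = 7200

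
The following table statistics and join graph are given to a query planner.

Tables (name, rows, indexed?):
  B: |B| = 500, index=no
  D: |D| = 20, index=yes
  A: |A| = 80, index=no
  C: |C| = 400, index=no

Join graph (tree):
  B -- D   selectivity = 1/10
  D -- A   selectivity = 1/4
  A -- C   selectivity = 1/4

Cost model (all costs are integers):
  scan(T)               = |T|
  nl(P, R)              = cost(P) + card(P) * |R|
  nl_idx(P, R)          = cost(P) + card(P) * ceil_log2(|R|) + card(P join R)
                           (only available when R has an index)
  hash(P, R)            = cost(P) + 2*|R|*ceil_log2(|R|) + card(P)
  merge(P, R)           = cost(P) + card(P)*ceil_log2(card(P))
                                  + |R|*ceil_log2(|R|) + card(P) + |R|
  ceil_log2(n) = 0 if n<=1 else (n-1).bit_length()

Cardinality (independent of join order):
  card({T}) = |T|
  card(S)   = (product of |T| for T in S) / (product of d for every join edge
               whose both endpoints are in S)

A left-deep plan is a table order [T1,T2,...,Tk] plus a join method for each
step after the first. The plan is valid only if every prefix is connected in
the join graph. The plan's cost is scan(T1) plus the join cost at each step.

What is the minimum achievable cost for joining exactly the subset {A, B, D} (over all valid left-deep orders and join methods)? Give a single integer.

Selinger DP over subsets of {A,B,D}:
  {B}: scan cost=500, card=500
  {D}: scan cost=20, card=20
  {A}: scan cost=80, card=80
  {BD}: card=1000; try (D,hash)→1200, (D,nl_idx)→4000, (B,merge)→5140, (D,merge)→5620, (B,hash)→9040, (B,nl)→10020 …(+1); best=1200 via (D,hash)
  {AD}: card=400; try (D,hash)→360, (A,merge)→780, (D,merge)→840, (D,nl_idx)→880, (A,hash)→1160, (A,nl)→1620 …(+1); best=360 via (D,hash)
  {ABD}: card=20000; try (A,hash)→3320, (B,merge)→9360, (B,hash)→9760, (A,merge)→12840, (A,nl)→81200, (B,nl)→200360; best=3320 via (A,hash)

3320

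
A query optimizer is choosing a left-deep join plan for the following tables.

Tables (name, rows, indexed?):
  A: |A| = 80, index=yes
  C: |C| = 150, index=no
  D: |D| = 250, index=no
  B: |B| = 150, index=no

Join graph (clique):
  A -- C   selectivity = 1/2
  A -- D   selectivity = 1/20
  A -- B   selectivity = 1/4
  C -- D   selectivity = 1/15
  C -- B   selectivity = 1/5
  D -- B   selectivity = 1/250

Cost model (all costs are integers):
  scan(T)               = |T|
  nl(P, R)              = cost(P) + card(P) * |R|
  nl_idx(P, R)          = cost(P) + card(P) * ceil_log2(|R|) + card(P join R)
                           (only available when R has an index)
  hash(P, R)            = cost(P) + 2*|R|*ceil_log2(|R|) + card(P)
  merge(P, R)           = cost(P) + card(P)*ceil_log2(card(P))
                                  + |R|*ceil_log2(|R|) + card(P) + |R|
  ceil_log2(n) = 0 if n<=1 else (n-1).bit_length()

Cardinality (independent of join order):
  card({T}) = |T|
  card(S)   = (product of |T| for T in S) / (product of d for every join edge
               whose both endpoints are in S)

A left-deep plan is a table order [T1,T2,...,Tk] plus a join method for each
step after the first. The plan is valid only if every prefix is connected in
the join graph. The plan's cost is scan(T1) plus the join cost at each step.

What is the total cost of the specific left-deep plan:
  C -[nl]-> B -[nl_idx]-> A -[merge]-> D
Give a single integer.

866400

step 1: scan C: cost=150, card=150
step 2: join B via nl
    card(P join B) = 150*150/(5) = 4500
    cost = 150 + 150*150 = 22650
step 3: join A via nl_idx
    card(P join A) = 4500*80/(2*4) = 45000
    cost = 22650 + 4500*7 + 45000 = 99150
step 4: join D via merge
    card(P join D) = 45000*250/(20*15*250) = 150
    cost = 99150 + 45000*16 + 250*8 + 45000 + 250 = 866400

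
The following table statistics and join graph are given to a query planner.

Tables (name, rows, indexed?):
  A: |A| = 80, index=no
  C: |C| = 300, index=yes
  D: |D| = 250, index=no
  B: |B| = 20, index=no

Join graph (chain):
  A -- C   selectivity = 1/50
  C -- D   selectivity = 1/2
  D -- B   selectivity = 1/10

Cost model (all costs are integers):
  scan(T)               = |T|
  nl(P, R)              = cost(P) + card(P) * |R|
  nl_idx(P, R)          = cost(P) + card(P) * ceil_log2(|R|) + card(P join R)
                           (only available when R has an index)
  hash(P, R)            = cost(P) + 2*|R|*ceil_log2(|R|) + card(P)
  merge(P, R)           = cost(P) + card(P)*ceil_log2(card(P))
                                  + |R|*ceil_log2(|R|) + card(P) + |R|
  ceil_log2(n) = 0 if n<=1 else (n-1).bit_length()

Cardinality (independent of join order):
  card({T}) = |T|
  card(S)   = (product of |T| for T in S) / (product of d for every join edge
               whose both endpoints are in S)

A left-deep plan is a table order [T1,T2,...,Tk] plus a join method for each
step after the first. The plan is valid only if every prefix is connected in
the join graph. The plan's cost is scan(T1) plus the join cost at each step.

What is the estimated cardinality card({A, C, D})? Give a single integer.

Tables in S: A(80), C(300), D(250)
Edges inside S: A-C(d=50), C-D(d=2)
numerator = 80 * 300 * 250 = 6000000
denominator = 50 * 2 = 100
card(S) = 6000000 / 100 = 60000

60000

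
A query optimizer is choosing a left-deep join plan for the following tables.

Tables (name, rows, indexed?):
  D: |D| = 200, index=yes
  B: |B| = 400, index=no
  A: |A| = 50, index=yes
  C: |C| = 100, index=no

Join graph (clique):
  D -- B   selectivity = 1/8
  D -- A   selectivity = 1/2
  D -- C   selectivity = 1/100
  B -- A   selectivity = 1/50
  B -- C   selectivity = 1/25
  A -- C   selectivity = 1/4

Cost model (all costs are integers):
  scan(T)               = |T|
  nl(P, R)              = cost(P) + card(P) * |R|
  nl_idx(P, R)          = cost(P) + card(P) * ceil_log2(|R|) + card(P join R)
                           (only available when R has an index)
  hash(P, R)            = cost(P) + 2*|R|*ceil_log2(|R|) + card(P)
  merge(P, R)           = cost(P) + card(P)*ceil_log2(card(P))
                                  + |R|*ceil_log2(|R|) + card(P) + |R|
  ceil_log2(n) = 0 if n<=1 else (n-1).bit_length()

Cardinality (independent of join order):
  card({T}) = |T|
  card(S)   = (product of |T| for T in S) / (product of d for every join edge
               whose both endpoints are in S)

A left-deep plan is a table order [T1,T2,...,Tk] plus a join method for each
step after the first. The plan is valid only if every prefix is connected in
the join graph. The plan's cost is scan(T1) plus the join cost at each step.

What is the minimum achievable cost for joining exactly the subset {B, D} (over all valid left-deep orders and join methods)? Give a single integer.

4000

Selinger DP over subsets of {B,D}:
  {D}: scan cost=200, card=200
  {B}: scan cost=400, card=400
  {BD}: card=10000; try (D,hash)→4000, (B,merge)→6000, (D,merge)→6200, (B,hash)→7600, (D,nl_idx)→13600, (B,nl)→80200 …(+1); best=4000 via (D,hash)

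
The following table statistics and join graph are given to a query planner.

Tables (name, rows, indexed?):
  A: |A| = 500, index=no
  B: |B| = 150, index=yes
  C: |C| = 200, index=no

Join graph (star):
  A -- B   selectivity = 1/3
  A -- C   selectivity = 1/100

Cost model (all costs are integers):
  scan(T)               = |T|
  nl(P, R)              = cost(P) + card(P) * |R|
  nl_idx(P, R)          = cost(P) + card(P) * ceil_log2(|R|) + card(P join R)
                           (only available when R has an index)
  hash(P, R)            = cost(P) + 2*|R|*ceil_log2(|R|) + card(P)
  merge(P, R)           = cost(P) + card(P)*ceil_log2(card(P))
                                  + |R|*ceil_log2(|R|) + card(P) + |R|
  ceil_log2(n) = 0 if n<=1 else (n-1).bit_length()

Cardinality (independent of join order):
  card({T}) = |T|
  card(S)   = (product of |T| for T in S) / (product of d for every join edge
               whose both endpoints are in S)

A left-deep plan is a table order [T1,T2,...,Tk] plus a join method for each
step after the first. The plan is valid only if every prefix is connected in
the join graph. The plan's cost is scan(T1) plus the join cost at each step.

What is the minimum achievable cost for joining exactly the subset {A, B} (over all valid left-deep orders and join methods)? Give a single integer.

3400

Selinger DP over subsets of {A,B}:
  {A}: scan cost=500, card=500
  {B}: scan cost=150, card=150
  {AB}: card=25000; try (B,hash)→3400, (A,merge)→6500, (B,merge)→6850, (A,hash)→9300, (B,nl_idx)→29500, (A,nl)→75150 …(+1); best=3400 via (B,hash)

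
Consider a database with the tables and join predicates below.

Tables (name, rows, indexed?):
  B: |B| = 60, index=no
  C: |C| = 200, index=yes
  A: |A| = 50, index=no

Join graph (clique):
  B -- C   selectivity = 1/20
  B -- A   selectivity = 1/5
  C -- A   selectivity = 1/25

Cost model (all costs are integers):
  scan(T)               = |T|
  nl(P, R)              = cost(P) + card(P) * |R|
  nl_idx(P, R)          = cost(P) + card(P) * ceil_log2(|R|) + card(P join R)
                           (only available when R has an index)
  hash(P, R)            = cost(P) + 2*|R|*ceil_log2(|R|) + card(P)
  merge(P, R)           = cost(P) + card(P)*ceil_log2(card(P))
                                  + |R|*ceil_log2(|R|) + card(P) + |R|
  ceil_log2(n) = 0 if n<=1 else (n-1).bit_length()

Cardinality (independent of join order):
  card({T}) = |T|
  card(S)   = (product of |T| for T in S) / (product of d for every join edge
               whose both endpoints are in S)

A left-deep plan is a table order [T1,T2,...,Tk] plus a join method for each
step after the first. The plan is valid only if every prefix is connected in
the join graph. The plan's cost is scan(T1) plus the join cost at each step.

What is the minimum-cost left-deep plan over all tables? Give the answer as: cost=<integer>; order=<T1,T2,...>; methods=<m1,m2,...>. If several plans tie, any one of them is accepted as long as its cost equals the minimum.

Selinger DP (subsets sized 1..n):
  {B}: scan cost=60, card=60
  {C}: scan cost=200, card=200
  {A}: scan cost=50, card=50
  {BC}: card=600; try (B,hash)→1120, (C,nl_idx)→1140, (C,merge)→2280, (B,merge)→2420, (C,hash)→3320, (C,nl)→12060 …(+1); best=1120 via (B,hash)
  {AB}: card=600; try (A,hash)→720, (B,hash)→820, (B,merge)→820, (A,merge)→830, (B,nl)→3050, (A,nl)→3060; best=720 via (A,hash)
  {AC}: card=400; try (C,nl_idx)→850, (A,hash)→1000, (C,merge)→2200, (A,merge)→2350, (C,hash)→3300, (C,nl)→10050 …(+1); best=850 via (C,nl_idx)
  {ABC}: card=240; try (B,hash)→1970, (A,hash)→2320, (C,hash)→4520, (B,merge)→5270, (C,nl_idx)→5760, (A,merge)→8070 …(+4); best=1970 via (B,hash)

cost=1970; order=A,C,B; methods=nl_idx,hash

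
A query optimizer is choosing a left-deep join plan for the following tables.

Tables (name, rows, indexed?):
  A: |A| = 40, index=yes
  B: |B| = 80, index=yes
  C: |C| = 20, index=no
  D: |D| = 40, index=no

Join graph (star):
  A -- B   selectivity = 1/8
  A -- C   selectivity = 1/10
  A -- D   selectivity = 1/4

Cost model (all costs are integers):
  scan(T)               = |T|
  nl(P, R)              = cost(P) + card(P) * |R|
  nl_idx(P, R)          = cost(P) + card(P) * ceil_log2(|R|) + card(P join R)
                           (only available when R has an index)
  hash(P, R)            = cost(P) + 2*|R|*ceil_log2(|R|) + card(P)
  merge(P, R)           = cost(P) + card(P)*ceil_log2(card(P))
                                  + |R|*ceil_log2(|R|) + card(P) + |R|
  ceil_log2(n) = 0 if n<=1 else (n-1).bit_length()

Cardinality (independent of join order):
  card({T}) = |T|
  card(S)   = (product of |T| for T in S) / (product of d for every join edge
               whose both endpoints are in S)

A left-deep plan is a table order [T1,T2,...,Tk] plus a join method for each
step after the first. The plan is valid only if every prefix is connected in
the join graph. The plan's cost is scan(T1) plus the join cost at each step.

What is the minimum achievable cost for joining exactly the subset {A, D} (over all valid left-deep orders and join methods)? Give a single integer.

560

Selinger DP over subsets of {A,D}:
  {A}: scan cost=40, card=40
  {D}: scan cost=40, card=40
  {AD}: card=400; try (D,hash)→560, (A,hash)→560, (D,merge)→600, (A,merge)→600, (A,nl_idx)→680, (D,nl)→1640 …(+1); best=560 via (D,hash)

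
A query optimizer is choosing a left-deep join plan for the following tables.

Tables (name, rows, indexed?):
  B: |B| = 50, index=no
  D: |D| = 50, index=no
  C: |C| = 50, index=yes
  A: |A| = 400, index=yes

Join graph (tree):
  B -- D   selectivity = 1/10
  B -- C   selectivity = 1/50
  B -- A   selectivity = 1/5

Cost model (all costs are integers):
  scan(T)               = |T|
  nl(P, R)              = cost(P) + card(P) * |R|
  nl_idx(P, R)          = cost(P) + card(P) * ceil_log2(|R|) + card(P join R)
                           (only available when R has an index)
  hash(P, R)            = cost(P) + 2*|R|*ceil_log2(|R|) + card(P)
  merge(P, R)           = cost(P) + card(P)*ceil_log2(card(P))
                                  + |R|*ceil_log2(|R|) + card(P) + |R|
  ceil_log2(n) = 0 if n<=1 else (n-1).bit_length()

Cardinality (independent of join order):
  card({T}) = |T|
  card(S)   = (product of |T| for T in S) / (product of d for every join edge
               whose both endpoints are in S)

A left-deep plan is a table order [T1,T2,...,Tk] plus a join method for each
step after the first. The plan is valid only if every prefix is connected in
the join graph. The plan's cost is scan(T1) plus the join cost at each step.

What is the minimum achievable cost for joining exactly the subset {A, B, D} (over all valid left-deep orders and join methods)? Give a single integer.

6000

Selinger DP over subsets of {A,B,D}:
  {B}: scan cost=50, card=50
  {D}: scan cost=50, card=50
  {A}: scan cost=400, card=400
  {BD}: card=250; try (D,hash)→700, (B,hash)→700, (D,merge)→750, (B,merge)→750, (D,nl)→2550, (B,nl)→2550; best=700 via (D,hash)
  {AB}: card=4000; try (B,hash)→1400, (A,merge)→4400, (A,nl_idx)→4500, (B,merge)→4750, (A,hash)→7300, (A,nl)→20050 …(+1); best=1400 via (B,hash)
  {ABD}: card=20000; try (D,hash)→6000, (A,merge)→6950, (A,hash)→8150, (A,nl_idx)→22950, (D,merge)→53750, (A,nl)→100700 …(+1); best=6000 via (D,hash)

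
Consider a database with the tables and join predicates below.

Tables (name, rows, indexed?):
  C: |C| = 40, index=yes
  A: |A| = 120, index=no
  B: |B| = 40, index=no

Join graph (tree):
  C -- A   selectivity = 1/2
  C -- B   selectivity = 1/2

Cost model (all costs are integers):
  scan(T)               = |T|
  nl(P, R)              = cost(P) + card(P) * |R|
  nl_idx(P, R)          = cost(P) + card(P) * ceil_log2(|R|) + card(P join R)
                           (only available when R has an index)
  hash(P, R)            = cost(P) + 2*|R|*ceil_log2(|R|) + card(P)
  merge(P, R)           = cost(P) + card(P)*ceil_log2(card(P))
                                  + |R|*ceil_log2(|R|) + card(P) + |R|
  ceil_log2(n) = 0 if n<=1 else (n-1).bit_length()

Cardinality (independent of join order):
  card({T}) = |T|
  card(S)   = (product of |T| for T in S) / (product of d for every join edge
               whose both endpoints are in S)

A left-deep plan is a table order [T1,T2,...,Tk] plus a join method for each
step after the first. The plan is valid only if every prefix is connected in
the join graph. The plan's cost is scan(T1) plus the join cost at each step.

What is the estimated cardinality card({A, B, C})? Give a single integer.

Tables in S: A(120), B(40), C(40)
Edges inside S: C-A(d=2), C-B(d=2)
numerator = 120 * 40 * 40 = 192000
denominator = 2 * 2 = 4
card(S) = 192000 / 4 = 48000

48000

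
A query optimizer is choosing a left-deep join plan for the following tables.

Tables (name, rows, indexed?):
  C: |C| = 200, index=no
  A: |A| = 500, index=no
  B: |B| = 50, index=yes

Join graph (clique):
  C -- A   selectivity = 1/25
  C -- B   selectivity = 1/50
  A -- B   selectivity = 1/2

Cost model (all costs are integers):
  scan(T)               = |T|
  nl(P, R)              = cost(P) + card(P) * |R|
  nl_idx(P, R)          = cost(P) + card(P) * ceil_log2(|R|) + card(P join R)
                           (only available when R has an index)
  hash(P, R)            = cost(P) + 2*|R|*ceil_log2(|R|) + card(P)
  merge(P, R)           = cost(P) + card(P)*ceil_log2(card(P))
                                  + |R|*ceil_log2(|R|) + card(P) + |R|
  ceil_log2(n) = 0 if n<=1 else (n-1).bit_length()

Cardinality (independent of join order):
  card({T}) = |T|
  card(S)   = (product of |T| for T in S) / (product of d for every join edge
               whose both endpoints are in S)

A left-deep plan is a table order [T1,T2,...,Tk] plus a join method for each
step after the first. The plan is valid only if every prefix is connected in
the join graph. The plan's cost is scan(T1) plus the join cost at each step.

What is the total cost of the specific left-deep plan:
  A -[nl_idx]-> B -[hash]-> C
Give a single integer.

step 1: scan A: cost=500, card=500
step 2: join B via nl_idx
    card(P join B) = 500*50/(2) = 12500
    cost = 500 + 500*6 + 12500 = 16000
step 3: join C via hash
    card(P join C) = 12500*200/(25*50) = 2000
    cost = 16000 + 2*200*8 + 12500 = 31700

31700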